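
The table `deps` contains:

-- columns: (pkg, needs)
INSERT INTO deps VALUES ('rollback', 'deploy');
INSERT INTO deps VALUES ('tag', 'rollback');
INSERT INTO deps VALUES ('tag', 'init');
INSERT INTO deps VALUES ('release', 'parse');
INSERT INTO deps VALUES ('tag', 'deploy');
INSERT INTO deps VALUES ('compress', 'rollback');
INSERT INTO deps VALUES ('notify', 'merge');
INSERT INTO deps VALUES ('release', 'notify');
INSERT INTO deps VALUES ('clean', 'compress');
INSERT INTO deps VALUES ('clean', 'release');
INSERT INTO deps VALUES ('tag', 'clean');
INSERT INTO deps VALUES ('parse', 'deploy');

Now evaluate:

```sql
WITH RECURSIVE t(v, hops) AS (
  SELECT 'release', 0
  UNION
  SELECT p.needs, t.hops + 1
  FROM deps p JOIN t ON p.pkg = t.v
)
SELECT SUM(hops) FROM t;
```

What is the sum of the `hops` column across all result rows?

6

Base: (release, hops=0).
Iteration 1: edges from {release} -> (notify, hops=1), (parse, hops=1).
Iteration 2: edges from {notify,parse} -> (deploy, hops=2), (merge, hops=2).
Iteration 3: no outgoing edges from {deploy,merge}; recursion stops.
SUM(hops) = 0 + 1 + 1 + 2 + 2 = 6.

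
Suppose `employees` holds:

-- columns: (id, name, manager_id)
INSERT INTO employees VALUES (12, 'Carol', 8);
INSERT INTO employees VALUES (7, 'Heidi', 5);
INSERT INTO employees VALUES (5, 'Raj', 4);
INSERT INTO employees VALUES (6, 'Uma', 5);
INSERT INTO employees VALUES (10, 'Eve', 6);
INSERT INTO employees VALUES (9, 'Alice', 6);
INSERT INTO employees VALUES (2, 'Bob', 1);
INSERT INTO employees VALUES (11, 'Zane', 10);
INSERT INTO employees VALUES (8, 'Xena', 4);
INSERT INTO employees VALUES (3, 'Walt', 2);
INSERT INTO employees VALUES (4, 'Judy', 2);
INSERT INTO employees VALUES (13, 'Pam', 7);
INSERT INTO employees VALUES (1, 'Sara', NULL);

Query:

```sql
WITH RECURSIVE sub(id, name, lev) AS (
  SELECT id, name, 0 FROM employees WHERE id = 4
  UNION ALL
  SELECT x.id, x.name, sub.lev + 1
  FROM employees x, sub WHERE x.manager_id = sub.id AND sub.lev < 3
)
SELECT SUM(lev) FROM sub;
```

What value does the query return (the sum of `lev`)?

17

Base: id=4 (Judy) at lev 0.
Iteration 1: rows with manager_id in {4} -> Raj (id 5, lev 1), Xena (id 8, lev 1).
Iteration 2: rows with manager_id in {5,8} -> Uma (id 6, lev 2), Heidi (id 7, lev 2), Carol (id 12, lev 2).
Iteration 3: rows with manager_id in {6,7,12} -> Alice (id 9, lev 3), Eve (id 10, lev 3), Pam (id 13, lev 3).
Iteration 4: lev < 3 fails for all current rows; recursion stops.
SUM(lev) = 0 + 1 + 1 + 2 + 2 + 2 + 3 + 3 + 3 = 17.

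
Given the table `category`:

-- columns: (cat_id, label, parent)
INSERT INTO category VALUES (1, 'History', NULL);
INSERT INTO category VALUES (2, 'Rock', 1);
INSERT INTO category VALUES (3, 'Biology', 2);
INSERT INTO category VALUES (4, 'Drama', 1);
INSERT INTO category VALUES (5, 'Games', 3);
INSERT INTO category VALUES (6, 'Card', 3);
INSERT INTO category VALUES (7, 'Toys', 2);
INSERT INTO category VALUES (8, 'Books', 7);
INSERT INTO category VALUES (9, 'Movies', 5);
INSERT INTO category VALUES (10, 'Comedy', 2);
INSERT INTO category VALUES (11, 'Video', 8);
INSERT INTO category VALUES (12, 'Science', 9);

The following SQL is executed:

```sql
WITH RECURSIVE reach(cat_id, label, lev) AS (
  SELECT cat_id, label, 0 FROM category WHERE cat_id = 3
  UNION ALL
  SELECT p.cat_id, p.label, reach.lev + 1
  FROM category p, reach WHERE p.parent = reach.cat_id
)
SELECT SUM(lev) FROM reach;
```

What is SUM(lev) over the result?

7

Base: cat_id=3 (Biology) at lev 0.
Iteration 1: rows with parent in {3} -> Games (id 5, lev 1), Card (id 6, lev 1).
Iteration 2: rows with parent in {5,6} -> Movies (id 9, lev 2).
Iteration 3: rows with parent in {9} -> Science (id 12, lev 3).
Iteration 4: no rows with parent in {12}; recursion stops.
SUM(lev) = 0 + 1 + 1 + 2 + 3 = 7.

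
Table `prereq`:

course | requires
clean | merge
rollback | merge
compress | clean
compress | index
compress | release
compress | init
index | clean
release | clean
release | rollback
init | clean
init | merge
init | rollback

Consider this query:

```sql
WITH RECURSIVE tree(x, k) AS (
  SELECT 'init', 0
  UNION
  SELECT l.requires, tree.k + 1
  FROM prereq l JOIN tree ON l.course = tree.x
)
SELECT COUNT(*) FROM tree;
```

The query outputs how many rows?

5

Base: (init, k=0).
Iteration 1: edges from {init} -> (clean, k=1), (merge, k=1), (rollback, k=1).
Iteration 2: edges from {clean,merge,rollback} -> (merge, k=2). [UNION drops 1 duplicate row(s)]
Iteration 3: no outgoing edges from {merge}; recursion stops.
Total rows emitted: 5.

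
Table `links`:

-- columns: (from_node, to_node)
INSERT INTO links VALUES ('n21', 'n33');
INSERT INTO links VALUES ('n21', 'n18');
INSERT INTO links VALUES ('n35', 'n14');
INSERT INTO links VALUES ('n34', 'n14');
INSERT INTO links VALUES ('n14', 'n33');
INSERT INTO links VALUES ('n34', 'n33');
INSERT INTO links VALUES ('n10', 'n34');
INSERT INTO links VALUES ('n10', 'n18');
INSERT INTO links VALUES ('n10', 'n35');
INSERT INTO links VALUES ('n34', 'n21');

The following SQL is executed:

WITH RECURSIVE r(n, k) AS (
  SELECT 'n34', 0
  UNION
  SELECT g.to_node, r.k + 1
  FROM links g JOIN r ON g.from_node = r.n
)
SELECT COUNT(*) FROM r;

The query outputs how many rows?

Base: (n34, k=0).
Iteration 1: edges from {n34} -> (n14, k=1), (n21, k=1), (n33, k=1).
Iteration 2: edges from {n14,n21,n33} -> (n18, k=2), (n33, k=2). [UNION drops 1 duplicate row(s)]
Iteration 3: no outgoing edges from {n18,n33}; recursion stops.
Total rows emitted: 6.

6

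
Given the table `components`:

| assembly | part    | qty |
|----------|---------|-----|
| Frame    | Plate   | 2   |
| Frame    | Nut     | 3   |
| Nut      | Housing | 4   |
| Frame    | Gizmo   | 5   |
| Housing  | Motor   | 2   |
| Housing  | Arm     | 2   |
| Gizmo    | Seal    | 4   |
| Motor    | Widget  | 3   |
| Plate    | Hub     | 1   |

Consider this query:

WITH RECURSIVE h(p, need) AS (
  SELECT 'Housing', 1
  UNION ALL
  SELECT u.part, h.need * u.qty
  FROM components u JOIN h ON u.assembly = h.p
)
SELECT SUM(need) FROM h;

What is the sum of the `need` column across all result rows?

11

Base: (Housing, need=1).
Iteration 1: components of {Housing} -> Arm = 1*2 = 2, Motor = 1*2 = 2.
Iteration 2: components of {Arm,Motor} -> Widget = 2*3 = 6.
Iteration 3: no further components; recursion stops.
SUM(need) = 1 + 2 + 2 + 6 = 11.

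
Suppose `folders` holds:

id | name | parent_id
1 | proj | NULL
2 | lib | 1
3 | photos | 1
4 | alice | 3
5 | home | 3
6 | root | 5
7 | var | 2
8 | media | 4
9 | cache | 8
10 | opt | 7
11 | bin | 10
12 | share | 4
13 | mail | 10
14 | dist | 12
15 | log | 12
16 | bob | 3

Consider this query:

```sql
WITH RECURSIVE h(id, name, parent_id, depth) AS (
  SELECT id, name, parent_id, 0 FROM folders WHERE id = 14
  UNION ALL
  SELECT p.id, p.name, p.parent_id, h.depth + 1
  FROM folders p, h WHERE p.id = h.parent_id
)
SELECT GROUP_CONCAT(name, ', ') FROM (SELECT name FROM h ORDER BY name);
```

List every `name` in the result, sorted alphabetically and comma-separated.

Base: id=14 (dist), parent_id=12, depth 0.
Iteration 1: join on id=12 -> share (id 12, parent_id=4, depth 1).
Iteration 2: join on id=4 -> alice (id 4, parent_id=3, depth 2).
Iteration 3: join on id=3 -> photos (id 3, parent_id=1, depth 3).
Iteration 4: join on id=1 -> proj (id 1, parent_id=NULL, depth 4).
Iteration 5: parent_id is NULL; no match; recursion stops.

alice, dist, photos, proj, share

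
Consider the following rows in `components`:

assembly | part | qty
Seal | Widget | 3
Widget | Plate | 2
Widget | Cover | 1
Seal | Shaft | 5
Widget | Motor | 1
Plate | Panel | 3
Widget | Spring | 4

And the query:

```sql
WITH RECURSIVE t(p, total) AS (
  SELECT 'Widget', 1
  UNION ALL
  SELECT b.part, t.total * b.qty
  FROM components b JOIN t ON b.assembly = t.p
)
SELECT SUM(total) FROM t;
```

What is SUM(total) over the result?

Base: (Widget, total=1).
Iteration 1: components of {Widget} -> Cover = 1*1 = 1, Motor = 1*1 = 1, Plate = 1*2 = 2, Spring = 1*4 = 4.
Iteration 2: components of {Cover,Motor,Plate,Spring} -> Panel = 2*3 = 6.
Iteration 3: no further components; recursion stops.
SUM(total) = 1 + 2 + 1 + 1 + 4 + 6 = 15.

15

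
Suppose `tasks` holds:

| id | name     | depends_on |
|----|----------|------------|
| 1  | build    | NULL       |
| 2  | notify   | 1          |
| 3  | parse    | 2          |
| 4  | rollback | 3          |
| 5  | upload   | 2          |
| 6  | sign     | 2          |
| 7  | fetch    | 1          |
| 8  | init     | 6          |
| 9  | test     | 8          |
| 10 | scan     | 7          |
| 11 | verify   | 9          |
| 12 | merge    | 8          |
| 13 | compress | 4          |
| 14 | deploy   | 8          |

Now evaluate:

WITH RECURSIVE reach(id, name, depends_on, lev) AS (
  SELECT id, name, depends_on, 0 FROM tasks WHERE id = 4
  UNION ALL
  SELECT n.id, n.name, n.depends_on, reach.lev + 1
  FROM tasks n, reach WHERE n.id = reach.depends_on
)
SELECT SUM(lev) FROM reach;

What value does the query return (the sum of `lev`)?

Base: id=4 (rollback), depends_on=3, lev 0.
Iteration 1: join on id=3 -> parse (id 3, depends_on=2, lev 1).
Iteration 2: join on id=2 -> notify (id 2, depends_on=1, lev 2).
Iteration 3: join on id=1 -> build (id 1, depends_on=NULL, lev 3).
Iteration 4: depends_on is NULL; no match; recursion stops.
SUM(lev) = 0 + 1 + 2 + 3 = 6.

6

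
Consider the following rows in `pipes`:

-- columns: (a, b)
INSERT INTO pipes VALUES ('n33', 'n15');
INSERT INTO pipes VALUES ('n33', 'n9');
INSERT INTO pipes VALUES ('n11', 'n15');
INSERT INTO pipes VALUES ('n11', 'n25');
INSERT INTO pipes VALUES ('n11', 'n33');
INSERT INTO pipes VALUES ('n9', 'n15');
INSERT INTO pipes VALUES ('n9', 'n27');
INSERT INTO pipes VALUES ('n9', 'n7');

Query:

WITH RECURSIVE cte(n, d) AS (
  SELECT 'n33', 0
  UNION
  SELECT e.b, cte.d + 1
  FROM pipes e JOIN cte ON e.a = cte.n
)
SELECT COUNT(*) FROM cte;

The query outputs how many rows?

6

Base: (n33, d=0).
Iteration 1: edges from {n33} -> (n15, d=1), (n9, d=1).
Iteration 2: edges from {n15,n9} -> (n15, d=2), (n27, d=2), (n7, d=2).
Iteration 3: no outgoing edges from {n15,n27,n7}; recursion stops.
Total rows emitted: 6.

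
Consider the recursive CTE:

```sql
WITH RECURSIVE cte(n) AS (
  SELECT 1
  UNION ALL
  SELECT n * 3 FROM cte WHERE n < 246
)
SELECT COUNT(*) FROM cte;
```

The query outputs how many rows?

7

Base: n=1.
Iteration 1: 1 < 246 holds -> n = 1 * 3 = 3.
Iteration 2: 3 < 246 holds -> n = 3 * 3 = 9.
Iteration 3: 9 < 246 holds -> n = 9 * 3 = 27.
Iteration 4: 27 < 246 holds -> n = 27 * 3 = 81.
Iteration 5: 81 < 246 holds -> n = 81 * 3 = 243.
Iteration 6: 243 < 246 holds -> n = 243 * 3 = 729.
Iteration 7: 729 < 246 fails; recursion stops.
Total rows emitted: 7.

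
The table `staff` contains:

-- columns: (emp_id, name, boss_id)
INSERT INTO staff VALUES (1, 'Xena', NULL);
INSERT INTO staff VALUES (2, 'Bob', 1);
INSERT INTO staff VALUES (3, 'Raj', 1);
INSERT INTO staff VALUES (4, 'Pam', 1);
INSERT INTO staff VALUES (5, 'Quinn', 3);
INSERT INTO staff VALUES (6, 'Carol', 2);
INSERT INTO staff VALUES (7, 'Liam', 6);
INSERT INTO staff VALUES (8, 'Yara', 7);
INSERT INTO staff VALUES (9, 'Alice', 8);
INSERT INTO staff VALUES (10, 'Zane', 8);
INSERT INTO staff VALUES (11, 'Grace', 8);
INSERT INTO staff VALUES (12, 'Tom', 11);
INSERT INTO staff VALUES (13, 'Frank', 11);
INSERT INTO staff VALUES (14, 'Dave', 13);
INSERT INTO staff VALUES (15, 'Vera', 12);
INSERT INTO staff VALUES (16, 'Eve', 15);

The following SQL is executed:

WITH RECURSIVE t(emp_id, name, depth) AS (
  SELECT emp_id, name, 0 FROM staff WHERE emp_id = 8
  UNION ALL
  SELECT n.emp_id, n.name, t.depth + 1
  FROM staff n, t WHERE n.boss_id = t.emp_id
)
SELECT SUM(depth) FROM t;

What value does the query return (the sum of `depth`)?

Base: emp_id=8 (Yara) at depth 0.
Iteration 1: rows with boss_id in {8} -> Alice (id 9, depth 1), Zane (id 10, depth 1), Grace (id 11, depth 1).
Iteration 2: rows with boss_id in {9,10,11} -> Tom (id 12, depth 2), Frank (id 13, depth 2).
Iteration 3: rows with boss_id in {12,13} -> Dave (id 14, depth 3), Vera (id 15, depth 3).
Iteration 4: rows with boss_id in {14,15} -> Eve (id 16, depth 4).
Iteration 5: no rows with boss_id in {16}; recursion stops.
SUM(depth) = 0 + 1 + 1 + 1 + 2 + 2 + 3 + 3 + 4 = 17.

17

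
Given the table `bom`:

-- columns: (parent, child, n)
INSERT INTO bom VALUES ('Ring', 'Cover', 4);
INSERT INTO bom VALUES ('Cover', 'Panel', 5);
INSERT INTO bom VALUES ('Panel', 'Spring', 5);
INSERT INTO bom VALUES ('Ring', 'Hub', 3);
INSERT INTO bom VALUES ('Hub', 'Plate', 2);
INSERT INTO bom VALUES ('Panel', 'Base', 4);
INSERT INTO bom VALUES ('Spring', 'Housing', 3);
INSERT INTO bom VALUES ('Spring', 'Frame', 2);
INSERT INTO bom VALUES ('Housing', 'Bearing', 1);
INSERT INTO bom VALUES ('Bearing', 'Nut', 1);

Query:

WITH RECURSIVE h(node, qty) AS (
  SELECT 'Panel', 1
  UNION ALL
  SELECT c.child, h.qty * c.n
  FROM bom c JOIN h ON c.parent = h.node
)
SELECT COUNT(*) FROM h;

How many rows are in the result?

Base: (Panel, qty=1).
Iteration 1: components of {Panel} -> Base = 1*4 = 4, Spring = 1*5 = 5.
Iteration 2: components of {Base,Spring} -> Frame = 5*2 = 10, Housing = 5*3 = 15.
Iteration 3: components of {Frame,Housing} -> Bearing = 15*1 = 15.
Iteration 4: components of {Bearing} -> Nut = 15*1 = 15.
Iteration 5: no further components; recursion stops.
Total rows emitted: 7.

7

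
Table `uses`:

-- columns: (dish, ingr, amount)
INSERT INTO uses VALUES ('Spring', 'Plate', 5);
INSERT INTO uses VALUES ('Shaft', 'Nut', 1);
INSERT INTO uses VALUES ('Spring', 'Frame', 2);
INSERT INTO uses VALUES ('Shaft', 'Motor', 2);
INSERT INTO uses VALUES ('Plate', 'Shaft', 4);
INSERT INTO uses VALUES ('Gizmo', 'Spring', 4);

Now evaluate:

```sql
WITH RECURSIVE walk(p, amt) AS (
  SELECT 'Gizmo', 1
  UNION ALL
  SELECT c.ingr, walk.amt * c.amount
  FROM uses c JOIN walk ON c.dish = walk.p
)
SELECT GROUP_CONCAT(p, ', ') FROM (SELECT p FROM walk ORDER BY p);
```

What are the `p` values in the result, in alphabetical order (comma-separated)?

Base: (Gizmo, amt=1).
Iteration 1: components of {Gizmo} -> Spring = 1*4 = 4.
Iteration 2: components of {Spring} -> Frame = 4*2 = 8, Plate = 4*5 = 20.
Iteration 3: components of {Frame,Plate} -> Shaft = 20*4 = 80.
Iteration 4: components of {Shaft} -> Motor = 80*2 = 160, Nut = 80*1 = 80.
Iteration 5: no further components; recursion stops.

Frame, Gizmo, Motor, Nut, Plate, Shaft, Spring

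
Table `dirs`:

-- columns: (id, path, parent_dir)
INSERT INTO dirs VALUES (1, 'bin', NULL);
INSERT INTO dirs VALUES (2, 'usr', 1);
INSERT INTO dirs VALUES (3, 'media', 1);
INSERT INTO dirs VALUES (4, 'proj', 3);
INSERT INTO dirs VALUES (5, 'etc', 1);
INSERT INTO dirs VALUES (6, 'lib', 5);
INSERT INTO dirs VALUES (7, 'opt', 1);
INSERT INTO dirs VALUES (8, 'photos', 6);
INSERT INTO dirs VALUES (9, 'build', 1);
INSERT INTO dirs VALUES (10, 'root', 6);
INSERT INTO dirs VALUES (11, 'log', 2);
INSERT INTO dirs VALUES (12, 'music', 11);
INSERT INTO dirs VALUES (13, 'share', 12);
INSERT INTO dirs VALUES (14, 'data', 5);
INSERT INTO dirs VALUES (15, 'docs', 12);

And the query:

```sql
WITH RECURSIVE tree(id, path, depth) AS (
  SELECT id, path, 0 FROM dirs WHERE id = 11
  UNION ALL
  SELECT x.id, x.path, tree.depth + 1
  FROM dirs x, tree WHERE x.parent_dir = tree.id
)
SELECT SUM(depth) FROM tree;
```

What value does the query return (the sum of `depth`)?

Base: id=11 (log) at depth 0.
Iteration 1: rows with parent_dir in {11} -> music (id 12, depth 1).
Iteration 2: rows with parent_dir in {12} -> share (id 13, depth 2), docs (id 15, depth 2).
Iteration 3: no rows with parent_dir in {13,15}; recursion stops.
SUM(depth) = 0 + 1 + 2 + 2 = 5.

5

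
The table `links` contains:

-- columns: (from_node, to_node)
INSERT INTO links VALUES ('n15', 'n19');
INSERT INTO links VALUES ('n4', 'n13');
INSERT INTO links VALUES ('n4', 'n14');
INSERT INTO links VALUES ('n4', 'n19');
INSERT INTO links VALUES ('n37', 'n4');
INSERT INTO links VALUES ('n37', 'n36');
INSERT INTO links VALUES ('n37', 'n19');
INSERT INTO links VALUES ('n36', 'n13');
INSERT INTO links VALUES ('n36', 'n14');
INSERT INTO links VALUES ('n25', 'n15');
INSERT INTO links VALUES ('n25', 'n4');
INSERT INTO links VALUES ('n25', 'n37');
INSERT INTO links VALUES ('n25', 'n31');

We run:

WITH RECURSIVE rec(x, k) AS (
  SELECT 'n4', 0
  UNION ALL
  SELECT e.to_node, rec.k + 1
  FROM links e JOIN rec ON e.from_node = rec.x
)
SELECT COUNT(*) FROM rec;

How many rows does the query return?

4

Base: (n4, k=0).
Iteration 1: edges from {n4} -> (n13, k=1), (n14, k=1), (n19, k=1).
Iteration 2: no outgoing edges from {n13,n14,n19}; recursion stops.
Total rows emitted: 4.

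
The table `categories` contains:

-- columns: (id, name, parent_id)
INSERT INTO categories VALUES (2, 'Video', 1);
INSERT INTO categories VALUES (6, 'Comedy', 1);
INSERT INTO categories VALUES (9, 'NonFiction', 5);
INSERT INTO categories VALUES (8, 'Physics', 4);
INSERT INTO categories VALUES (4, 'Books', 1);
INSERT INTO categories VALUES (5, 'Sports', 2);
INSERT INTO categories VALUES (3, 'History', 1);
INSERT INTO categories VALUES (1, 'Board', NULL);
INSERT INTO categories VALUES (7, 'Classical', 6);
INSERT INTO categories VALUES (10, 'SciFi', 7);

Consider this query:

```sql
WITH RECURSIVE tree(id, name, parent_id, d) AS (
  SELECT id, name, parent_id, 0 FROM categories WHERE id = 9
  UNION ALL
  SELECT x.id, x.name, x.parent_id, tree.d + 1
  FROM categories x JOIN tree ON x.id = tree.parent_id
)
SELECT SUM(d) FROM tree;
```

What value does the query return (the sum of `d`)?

6

Base: id=9 (NonFiction), parent_id=5, d 0.
Iteration 1: join on id=5 -> Sports (id 5, parent_id=2, d 1).
Iteration 2: join on id=2 -> Video (id 2, parent_id=1, d 2).
Iteration 3: join on id=1 -> Board (id 1, parent_id=NULL, d 3).
Iteration 4: parent_id is NULL; no match; recursion stops.
SUM(d) = 0 + 1 + 2 + 3 = 6.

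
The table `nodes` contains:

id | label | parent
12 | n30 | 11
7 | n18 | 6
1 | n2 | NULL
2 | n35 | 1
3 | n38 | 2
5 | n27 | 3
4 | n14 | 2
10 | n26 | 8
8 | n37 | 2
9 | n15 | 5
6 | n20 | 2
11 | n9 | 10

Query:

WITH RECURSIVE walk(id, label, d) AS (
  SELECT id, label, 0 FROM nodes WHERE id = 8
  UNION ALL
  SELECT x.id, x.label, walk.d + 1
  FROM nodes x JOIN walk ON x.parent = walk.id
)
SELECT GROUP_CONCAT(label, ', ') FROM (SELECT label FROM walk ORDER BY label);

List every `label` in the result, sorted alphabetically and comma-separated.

Base: id=8 (n37) at d 0.
Iteration 1: rows with parent in {8} -> n26 (id 10, d 1).
Iteration 2: rows with parent in {10} -> n9 (id 11, d 2).
Iteration 3: rows with parent in {11} -> n30 (id 12, d 3).
Iteration 4: no rows with parent in {12}; recursion stops.

n26, n30, n37, n9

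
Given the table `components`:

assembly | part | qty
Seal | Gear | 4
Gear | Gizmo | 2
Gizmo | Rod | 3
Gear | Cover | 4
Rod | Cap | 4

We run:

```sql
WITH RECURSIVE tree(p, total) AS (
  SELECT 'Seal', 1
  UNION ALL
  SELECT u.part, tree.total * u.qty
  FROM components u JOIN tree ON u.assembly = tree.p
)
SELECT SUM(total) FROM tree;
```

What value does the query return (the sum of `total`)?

Base: (Seal, total=1).
Iteration 1: components of {Seal} -> Gear = 1*4 = 4.
Iteration 2: components of {Gear} -> Cover = 4*4 = 16, Gizmo = 4*2 = 8.
Iteration 3: components of {Cover,Gizmo} -> Rod = 8*3 = 24.
Iteration 4: components of {Rod} -> Cap = 24*4 = 96.
Iteration 5: no further components; recursion stops.
SUM(total) = 1 + 4 + 8 + 16 + 24 + 96 = 149.

149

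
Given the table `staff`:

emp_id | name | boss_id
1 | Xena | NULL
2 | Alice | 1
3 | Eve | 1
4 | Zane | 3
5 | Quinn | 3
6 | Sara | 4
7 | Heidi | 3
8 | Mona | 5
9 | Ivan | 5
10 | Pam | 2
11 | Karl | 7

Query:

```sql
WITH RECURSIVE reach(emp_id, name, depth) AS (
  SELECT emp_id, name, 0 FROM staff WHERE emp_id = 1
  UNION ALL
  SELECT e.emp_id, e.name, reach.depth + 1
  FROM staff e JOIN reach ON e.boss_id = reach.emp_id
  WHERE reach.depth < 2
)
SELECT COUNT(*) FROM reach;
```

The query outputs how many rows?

7

Base: emp_id=1 (Xena) at depth 0.
Iteration 1: rows with boss_id in {1} -> Alice (id 2, depth 1), Eve (id 3, depth 1).
Iteration 2: rows with boss_id in {2,3} -> Zane (id 4, depth 2), Quinn (id 5, depth 2), Heidi (id 7, depth 2), Pam (id 10, depth 2).
Iteration 3: depth < 2 fails for all current rows; recursion stops.
Total rows emitted: 7.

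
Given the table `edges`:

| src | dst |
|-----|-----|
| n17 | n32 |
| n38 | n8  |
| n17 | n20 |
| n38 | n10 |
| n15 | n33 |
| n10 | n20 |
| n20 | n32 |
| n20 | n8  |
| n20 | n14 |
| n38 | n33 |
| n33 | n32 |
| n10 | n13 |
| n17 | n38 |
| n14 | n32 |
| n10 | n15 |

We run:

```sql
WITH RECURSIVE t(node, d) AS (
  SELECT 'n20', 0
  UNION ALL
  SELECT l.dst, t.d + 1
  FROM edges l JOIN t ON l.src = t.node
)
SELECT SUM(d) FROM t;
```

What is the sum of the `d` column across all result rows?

Base: (n20, d=0).
Iteration 1: edges from {n20} -> (n14, d=1), (n32, d=1), (n8, d=1).
Iteration 2: edges from {n14,n32,n8} -> (n32, d=2).
Iteration 3: no outgoing edges from {n32}; recursion stops.
SUM(d) = 0 + 1 + 1 + 1 + 2 = 5.

5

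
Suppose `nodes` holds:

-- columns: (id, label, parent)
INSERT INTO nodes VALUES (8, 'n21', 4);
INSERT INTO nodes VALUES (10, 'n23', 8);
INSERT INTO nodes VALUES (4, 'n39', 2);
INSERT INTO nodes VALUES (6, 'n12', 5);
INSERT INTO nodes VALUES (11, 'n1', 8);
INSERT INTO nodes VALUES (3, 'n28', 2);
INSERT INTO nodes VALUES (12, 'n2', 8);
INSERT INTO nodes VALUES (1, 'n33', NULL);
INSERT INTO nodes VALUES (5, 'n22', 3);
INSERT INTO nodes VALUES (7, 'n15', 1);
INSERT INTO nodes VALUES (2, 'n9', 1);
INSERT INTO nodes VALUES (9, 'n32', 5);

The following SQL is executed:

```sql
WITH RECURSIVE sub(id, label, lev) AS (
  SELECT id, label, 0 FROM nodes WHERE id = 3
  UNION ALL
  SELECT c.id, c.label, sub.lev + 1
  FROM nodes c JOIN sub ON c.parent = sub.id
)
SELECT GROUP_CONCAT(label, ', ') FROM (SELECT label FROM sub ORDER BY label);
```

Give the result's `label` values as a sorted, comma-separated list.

Base: id=3 (n28) at lev 0.
Iteration 1: rows with parent in {3} -> n22 (id 5, lev 1).
Iteration 2: rows with parent in {5} -> n12 (id 6, lev 2), n32 (id 9, lev 2).
Iteration 3: no rows with parent in {6,9}; recursion stops.

n12, n22, n28, n32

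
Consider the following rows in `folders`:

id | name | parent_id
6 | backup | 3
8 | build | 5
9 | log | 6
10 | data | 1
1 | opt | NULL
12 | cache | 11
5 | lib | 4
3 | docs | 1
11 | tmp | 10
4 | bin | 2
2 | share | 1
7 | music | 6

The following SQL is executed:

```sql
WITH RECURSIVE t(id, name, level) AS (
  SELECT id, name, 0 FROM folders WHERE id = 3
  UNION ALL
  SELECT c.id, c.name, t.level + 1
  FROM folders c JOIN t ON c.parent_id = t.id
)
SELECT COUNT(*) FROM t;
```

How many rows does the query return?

4

Base: id=3 (docs) at level 0.
Iteration 1: rows with parent_id in {3} -> backup (id 6, level 1).
Iteration 2: rows with parent_id in {6} -> music (id 7, level 2), log (id 9, level 2).
Iteration 3: no rows with parent_id in {7,9}; recursion stops.
Total rows emitted: 4.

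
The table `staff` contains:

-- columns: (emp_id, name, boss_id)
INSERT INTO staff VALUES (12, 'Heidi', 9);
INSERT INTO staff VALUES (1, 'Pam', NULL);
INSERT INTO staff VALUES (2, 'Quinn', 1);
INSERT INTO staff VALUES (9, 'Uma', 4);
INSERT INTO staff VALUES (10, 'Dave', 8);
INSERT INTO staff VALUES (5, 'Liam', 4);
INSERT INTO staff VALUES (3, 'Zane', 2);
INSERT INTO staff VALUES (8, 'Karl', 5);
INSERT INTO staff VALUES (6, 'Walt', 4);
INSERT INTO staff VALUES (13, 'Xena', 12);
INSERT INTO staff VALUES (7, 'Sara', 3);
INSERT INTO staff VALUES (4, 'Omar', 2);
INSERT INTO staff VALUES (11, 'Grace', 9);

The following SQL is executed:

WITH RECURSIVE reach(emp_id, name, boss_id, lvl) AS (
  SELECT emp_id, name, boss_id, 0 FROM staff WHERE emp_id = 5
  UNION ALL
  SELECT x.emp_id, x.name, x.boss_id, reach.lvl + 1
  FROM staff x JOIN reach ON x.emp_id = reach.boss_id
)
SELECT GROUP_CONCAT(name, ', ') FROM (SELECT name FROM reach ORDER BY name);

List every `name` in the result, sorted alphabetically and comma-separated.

Liam, Omar, Pam, Quinn

Base: emp_id=5 (Liam), boss_id=4, lvl 0.
Iteration 1: join on emp_id=4 -> Omar (id 4, boss_id=2, lvl 1).
Iteration 2: join on emp_id=2 -> Quinn (id 2, boss_id=1, lvl 2).
Iteration 3: join on emp_id=1 -> Pam (id 1, boss_id=NULL, lvl 3).
Iteration 4: boss_id is NULL; no match; recursion stops.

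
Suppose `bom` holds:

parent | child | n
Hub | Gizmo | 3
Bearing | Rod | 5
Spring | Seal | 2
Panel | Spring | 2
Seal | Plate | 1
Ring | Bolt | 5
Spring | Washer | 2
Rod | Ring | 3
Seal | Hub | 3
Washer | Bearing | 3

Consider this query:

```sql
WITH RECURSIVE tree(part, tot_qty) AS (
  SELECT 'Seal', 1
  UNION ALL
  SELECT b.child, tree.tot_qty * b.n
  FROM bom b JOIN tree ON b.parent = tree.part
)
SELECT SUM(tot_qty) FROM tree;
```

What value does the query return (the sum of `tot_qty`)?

14

Base: (Seal, tot_qty=1).
Iteration 1: components of {Seal} -> Hub = 1*3 = 3, Plate = 1*1 = 1.
Iteration 2: components of {Hub,Plate} -> Gizmo = 3*3 = 9.
Iteration 3: no further components; recursion stops.
SUM(tot_qty) = 1 + 3 + 1 + 9 = 14.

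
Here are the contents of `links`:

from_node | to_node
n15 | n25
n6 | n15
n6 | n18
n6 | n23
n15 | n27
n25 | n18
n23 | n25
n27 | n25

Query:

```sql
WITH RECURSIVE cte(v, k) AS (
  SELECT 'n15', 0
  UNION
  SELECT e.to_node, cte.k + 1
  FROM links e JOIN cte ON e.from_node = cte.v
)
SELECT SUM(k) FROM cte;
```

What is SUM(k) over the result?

Base: (n15, k=0).
Iteration 1: edges from {n15} -> (n25, k=1), (n27, k=1).
Iteration 2: edges from {n25,n27} -> (n18, k=2), (n25, k=2).
Iteration 3: edges from {n18,n25} -> (n18, k=3).
Iteration 4: no outgoing edges from {n18}; recursion stops.
SUM(k) = 0 + 1 + 1 + 2 + 2 + 3 = 9.

9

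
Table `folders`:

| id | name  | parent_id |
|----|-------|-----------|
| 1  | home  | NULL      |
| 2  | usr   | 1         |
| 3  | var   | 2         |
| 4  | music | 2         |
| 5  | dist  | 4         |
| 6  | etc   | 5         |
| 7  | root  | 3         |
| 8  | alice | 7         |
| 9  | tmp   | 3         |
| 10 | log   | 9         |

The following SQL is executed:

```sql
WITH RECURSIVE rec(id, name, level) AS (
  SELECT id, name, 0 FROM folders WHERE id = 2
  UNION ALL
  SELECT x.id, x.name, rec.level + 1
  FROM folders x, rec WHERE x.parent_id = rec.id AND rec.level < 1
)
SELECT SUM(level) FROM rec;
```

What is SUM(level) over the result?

Base: id=2 (usr) at level 0.
Iteration 1: rows with parent_id in {2} -> var (id 3, level 1), music (id 4, level 1).
Iteration 2: level < 1 fails for all current rows; recursion stops.
SUM(level) = 0 + 1 + 1 = 2.

2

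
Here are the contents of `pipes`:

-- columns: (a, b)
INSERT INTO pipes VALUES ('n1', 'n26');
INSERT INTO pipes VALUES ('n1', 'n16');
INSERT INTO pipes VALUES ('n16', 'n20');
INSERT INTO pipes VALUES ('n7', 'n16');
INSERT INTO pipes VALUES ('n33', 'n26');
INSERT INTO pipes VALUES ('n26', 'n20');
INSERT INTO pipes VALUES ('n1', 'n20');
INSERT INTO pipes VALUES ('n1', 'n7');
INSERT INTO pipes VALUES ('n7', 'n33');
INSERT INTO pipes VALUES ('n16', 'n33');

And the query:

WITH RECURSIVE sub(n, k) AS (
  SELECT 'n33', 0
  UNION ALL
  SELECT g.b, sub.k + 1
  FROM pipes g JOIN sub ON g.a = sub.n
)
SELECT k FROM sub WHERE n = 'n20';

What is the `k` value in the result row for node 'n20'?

2

Base: (n33, k=0).
Iteration 1: edges from {n33} -> (n26, k=1).
Iteration 2: edges from {n26} -> (n20, k=2).
Iteration 3: no outgoing edges from {n20}; recursion stops.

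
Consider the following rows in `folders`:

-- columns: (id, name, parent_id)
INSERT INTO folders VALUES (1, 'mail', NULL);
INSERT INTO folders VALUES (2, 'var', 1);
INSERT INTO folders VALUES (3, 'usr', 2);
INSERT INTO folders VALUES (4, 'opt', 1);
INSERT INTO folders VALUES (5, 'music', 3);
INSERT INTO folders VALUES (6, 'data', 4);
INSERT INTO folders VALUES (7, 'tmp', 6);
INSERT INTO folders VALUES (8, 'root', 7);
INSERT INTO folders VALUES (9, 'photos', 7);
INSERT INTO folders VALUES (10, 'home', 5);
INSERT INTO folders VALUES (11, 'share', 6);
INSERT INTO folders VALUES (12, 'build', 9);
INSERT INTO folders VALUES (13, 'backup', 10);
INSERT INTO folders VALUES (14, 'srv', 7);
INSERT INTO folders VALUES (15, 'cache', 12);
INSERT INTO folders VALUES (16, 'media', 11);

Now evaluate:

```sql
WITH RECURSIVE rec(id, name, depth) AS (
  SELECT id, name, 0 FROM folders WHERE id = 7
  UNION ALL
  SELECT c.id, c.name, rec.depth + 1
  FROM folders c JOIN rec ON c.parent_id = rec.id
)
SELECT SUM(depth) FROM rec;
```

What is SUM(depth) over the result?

Base: id=7 (tmp) at depth 0.
Iteration 1: rows with parent_id in {7} -> root (id 8, depth 1), photos (id 9, depth 1), srv (id 14, depth 1).
Iteration 2: rows with parent_id in {8,9,14} -> build (id 12, depth 2).
Iteration 3: rows with parent_id in {12} -> cache (id 15, depth 3).
Iteration 4: no rows with parent_id in {15}; recursion stops.
SUM(depth) = 0 + 1 + 1 + 1 + 2 + 3 = 8.

8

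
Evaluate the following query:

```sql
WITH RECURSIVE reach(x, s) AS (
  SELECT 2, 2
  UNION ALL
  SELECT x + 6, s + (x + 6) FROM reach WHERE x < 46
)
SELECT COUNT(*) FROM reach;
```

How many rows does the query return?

9

Base: x=2, s=2.
Iteration 1: 2 < 46 holds -> x = 2 + 6 = 8, s = 2 + 8 = 10.
Iteration 2: 8 < 46 holds -> x = 8 + 6 = 14, s = 10 + 14 = 24.
Iteration 3: 14 < 46 holds -> x = 14 + 6 = 20, s = 24 + 20 = 44.
Iteration 4: 20 < 46 holds -> x = 20 + 6 = 26, s = 44 + 26 = 70.
Iteration 5: 26 < 46 holds -> x = 26 + 6 = 32, s = 70 + 32 = 102.
Iteration 6: 32 < 46 holds -> x = 32 + 6 = 38, s = 102 + 38 = 140.
Iteration 7: 38 < 46 holds -> x = 38 + 6 = 44, s = 140 + 44 = 184.
Iteration 8: 44 < 46 holds -> x = 44 + 6 = 50, s = 184 + 50 = 234.
Iteration 9: 50 < 46 fails; recursion stops.
Total rows emitted: 9.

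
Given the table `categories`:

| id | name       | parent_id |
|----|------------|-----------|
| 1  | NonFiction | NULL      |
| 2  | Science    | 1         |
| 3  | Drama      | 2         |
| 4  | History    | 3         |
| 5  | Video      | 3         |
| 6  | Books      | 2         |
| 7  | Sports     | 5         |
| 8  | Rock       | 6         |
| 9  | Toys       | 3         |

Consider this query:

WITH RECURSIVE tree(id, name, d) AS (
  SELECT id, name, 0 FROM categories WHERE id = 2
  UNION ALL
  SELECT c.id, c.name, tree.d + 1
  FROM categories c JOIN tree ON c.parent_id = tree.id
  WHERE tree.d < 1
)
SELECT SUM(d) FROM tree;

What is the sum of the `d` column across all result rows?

2

Base: id=2 (Science) at d 0.
Iteration 1: rows with parent_id in {2} -> Drama (id 3, d 1), Books (id 6, d 1).
Iteration 2: d < 1 fails for all current rows; recursion stops.
SUM(d) = 0 + 1 + 1 = 2.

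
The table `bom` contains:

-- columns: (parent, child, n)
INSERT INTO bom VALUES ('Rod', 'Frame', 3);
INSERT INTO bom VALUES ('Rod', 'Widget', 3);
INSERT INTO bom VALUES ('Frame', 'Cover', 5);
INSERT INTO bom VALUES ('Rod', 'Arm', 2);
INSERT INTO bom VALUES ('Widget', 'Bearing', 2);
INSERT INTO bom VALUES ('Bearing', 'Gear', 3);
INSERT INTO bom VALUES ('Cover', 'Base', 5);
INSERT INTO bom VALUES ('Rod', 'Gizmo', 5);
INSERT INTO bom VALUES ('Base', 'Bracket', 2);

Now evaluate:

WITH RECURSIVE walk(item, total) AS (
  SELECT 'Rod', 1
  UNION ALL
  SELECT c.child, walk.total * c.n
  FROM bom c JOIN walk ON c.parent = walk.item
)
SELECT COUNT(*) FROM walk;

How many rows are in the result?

10

Base: (Rod, total=1).
Iteration 1: components of {Rod} -> Arm = 1*2 = 2, Frame = 1*3 = 3, Gizmo = 1*5 = 5, Widget = 1*3 = 3.
Iteration 2: components of {Arm,Frame,Gizmo,Widget} -> Bearing = 3*2 = 6, Cover = 3*5 = 15.
Iteration 3: components of {Bearing,Cover} -> Base = 15*5 = 75, Gear = 6*3 = 18.
Iteration 4: components of {Base,Gear} -> Bracket = 75*2 = 150.
Iteration 5: no further components; recursion stops.
Total rows emitted: 10.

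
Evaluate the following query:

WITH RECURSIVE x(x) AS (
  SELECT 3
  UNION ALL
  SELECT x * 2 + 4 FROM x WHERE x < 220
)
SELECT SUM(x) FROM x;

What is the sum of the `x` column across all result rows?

Base: x=3.
Iteration 1: 3 < 220 holds -> x = 3 * 2 + 4 = 10.
Iteration 2: 10 < 220 holds -> x = 10 * 2 + 4 = 24.
Iteration 3: 24 < 220 holds -> x = 24 * 2 + 4 = 52.
Iteration 4: 52 < 220 holds -> x = 52 * 2 + 4 = 108.
Iteration 5: 108 < 220 holds -> x = 108 * 2 + 4 = 220.
Iteration 6: 220 < 220 fails; recursion stops.
SUM(x) = 3 + 10 + 24 + 52 + 108 + 220 = 417.

417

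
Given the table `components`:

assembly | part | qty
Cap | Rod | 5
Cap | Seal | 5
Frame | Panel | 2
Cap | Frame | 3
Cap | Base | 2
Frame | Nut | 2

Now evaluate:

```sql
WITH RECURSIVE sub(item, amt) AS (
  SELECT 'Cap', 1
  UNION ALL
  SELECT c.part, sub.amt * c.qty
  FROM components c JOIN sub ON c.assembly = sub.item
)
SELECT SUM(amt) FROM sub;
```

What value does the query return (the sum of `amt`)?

28

Base: (Cap, amt=1).
Iteration 1: components of {Cap} -> Base = 1*2 = 2, Frame = 1*3 = 3, Rod = 1*5 = 5, Seal = 1*5 = 5.
Iteration 2: components of {Base,Frame,Rod,Seal} -> Nut = 3*2 = 6, Panel = 3*2 = 6.
Iteration 3: no further components; recursion stops.
SUM(amt) = 1 + 5 + 2 + 3 + 5 + 6 + 6 = 28.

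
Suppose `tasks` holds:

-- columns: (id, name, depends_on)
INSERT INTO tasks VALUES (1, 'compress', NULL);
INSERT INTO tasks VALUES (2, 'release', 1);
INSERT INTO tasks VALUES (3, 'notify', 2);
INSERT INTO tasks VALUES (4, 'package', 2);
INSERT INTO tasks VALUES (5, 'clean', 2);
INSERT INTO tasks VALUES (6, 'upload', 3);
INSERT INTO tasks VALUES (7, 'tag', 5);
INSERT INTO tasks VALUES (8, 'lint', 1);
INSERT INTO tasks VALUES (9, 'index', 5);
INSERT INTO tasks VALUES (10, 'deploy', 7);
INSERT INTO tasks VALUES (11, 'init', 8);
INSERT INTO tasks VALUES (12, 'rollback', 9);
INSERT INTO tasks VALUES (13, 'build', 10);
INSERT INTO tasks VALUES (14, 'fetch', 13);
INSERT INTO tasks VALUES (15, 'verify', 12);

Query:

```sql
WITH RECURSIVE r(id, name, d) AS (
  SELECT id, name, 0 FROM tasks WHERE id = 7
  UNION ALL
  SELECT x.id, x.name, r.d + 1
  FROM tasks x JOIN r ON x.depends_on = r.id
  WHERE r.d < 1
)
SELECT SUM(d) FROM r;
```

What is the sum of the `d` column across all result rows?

Base: id=7 (tag) at d 0.
Iteration 1: rows with depends_on in {7} -> deploy (id 10, d 1).
Iteration 2: d < 1 fails for all current rows; recursion stops.
SUM(d) = 0 + 1 = 1.

1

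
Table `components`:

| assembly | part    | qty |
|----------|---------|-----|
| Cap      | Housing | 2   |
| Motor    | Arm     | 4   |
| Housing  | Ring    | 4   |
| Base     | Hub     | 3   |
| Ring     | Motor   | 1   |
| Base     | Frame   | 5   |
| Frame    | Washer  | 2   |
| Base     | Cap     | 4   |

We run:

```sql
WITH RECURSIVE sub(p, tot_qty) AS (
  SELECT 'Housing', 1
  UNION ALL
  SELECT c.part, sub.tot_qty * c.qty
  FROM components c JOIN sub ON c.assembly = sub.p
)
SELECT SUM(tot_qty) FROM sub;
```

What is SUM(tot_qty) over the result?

25

Base: (Housing, tot_qty=1).
Iteration 1: components of {Housing} -> Ring = 1*4 = 4.
Iteration 2: components of {Ring} -> Motor = 4*1 = 4.
Iteration 3: components of {Motor} -> Arm = 4*4 = 16.
Iteration 4: no further components; recursion stops.
SUM(tot_qty) = 1 + 4 + 4 + 16 = 25.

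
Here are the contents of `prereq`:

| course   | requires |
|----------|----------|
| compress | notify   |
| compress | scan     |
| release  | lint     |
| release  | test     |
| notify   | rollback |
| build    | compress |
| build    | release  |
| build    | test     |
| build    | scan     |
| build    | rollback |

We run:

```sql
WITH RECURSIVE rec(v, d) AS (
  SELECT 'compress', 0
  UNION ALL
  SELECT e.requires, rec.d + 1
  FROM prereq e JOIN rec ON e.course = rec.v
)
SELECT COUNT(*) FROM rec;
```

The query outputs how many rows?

Base: (compress, d=0).
Iteration 1: edges from {compress} -> (notify, d=1), (scan, d=1).
Iteration 2: edges from {notify,scan} -> (rollback, d=2).
Iteration 3: no outgoing edges from {rollback}; recursion stops.
Total rows emitted: 4.

4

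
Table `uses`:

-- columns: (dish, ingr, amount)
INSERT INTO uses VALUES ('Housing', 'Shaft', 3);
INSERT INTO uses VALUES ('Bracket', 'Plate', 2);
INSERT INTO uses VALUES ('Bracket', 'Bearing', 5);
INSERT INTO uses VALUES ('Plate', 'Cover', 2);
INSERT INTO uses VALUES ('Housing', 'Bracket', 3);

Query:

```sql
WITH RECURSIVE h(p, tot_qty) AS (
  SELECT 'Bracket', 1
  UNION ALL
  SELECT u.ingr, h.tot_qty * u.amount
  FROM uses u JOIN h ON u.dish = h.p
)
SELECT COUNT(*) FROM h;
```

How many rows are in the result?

4

Base: (Bracket, tot_qty=1).
Iteration 1: components of {Bracket} -> Bearing = 1*5 = 5, Plate = 1*2 = 2.
Iteration 2: components of {Bearing,Plate} -> Cover = 2*2 = 4.
Iteration 3: no further components; recursion stops.
Total rows emitted: 4.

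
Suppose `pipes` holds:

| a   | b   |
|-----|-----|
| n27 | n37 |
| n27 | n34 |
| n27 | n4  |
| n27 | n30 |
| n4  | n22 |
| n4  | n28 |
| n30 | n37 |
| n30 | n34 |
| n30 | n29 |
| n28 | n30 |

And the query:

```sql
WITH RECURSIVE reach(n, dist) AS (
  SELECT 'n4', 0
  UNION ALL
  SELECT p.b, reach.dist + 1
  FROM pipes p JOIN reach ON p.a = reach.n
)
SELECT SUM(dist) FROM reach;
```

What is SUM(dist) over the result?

13

Base: (n4, dist=0).
Iteration 1: edges from {n4} -> (n22, dist=1), (n28, dist=1).
Iteration 2: edges from {n22,n28} -> (n30, dist=2).
Iteration 3: edges from {n30} -> (n29, dist=3), (n34, dist=3), (n37, dist=3).
Iteration 4: no outgoing edges from {n29,n34,n37}; recursion stops.
SUM(dist) = 0 + 1 + 1 + 2 + 3 + 3 + 3 = 13.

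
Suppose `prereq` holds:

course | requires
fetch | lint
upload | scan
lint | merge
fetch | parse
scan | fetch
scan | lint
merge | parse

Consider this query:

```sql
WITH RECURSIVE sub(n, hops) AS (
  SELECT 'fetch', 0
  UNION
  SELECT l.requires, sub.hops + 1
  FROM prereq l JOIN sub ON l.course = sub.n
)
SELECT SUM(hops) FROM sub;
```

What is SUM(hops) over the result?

Base: (fetch, hops=0).
Iteration 1: edges from {fetch} -> (lint, hops=1), (parse, hops=1).
Iteration 2: edges from {lint,parse} -> (merge, hops=2).
Iteration 3: edges from {merge} -> (parse, hops=3).
Iteration 4: no outgoing edges from {parse}; recursion stops.
SUM(hops) = 0 + 1 + 1 + 2 + 3 = 7.

7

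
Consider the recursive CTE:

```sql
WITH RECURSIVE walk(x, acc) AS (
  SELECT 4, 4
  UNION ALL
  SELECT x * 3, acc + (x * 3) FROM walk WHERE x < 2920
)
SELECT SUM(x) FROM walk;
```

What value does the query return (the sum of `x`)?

13120

Base: x=4, acc=4.
Iteration 1: 4 < 2920 holds -> x = 4 * 3 = 12, acc = 4 + 12 = 16.
Iteration 2: 12 < 2920 holds -> x = 12 * 3 = 36, acc = 16 + 36 = 52.
Iteration 3: 36 < 2920 holds -> x = 36 * 3 = 108, acc = 52 + 108 = 160.
Iteration 4: 108 < 2920 holds -> x = 108 * 3 = 324, acc = 160 + 324 = 484.
Iteration 5: 324 < 2920 holds -> x = 324 * 3 = 972, acc = 484 + 972 = 1456.
Iteration 6: 972 < 2920 holds -> x = 972 * 3 = 2916, acc = 1456 + 2916 = 4372.
Iteration 7: 2916 < 2920 holds -> x = 2916 * 3 = 8748, acc = 4372 + 8748 = 13120.
Iteration 8: 8748 < 2920 fails; recursion stops.
SUM(x) = 4 + 12 + 36 + 108 + 324 + 972 + 2916 + 8748 = 13120.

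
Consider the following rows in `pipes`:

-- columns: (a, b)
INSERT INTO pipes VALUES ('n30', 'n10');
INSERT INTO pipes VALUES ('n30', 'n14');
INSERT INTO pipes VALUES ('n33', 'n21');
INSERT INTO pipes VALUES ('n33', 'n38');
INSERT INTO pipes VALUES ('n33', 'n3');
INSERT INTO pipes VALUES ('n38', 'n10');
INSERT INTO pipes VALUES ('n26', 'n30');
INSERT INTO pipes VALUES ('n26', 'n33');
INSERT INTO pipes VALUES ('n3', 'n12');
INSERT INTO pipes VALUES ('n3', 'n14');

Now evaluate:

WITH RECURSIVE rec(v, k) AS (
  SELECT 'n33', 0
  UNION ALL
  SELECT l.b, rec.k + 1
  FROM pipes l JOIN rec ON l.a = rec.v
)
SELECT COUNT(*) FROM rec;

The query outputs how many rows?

7

Base: (n33, k=0).
Iteration 1: edges from {n33} -> (n21, k=1), (n3, k=1), (n38, k=1).
Iteration 2: edges from {n21,n3,n38} -> (n10, k=2), (n12, k=2), (n14, k=2).
Iteration 3: no outgoing edges from {n10,n12,n14}; recursion stops.
Total rows emitted: 7.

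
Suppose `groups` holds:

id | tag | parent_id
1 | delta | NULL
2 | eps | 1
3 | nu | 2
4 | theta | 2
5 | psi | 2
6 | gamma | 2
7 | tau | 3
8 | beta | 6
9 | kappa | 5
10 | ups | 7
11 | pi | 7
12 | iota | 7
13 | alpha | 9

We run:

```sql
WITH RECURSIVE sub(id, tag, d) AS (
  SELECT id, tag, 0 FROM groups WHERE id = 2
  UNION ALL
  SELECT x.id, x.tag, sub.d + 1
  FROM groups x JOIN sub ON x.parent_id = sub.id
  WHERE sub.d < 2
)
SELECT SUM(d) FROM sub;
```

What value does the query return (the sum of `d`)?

Base: id=2 (eps) at d 0.
Iteration 1: rows with parent_id in {2} -> nu (id 3, d 1), theta (id 4, d 1), psi (id 5, d 1), gamma (id 6, d 1).
Iteration 2: rows with parent_id in {3,4,5,6} -> tau (id 7, d 2), beta (id 8, d 2), kappa (id 9, d 2).
Iteration 3: d < 2 fails for all current rows; recursion stops.
SUM(d) = 0 + 1 + 1 + 1 + 1 + 2 + 2 + 2 = 10.

10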